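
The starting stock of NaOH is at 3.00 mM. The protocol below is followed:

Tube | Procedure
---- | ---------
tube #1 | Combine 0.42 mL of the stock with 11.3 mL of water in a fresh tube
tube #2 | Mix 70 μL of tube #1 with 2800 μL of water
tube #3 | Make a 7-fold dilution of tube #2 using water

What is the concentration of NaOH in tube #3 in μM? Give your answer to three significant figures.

Step 1: 0.42 mL + 11.3 mL = 11.72 mL total → factor 11.72/0.42 = 27.905
Step 2: 70 μL + 2800 μL = 2870 μL total → factor 2870/70 = 41
Step 3: 7-fold → factor 7
Overall dilution factor = 27.905 × 41 × 7 = 8008.7
Final = 3.00 mM / 8008.7 = 0.0003746 mM = 0.375 μM

0.375 μM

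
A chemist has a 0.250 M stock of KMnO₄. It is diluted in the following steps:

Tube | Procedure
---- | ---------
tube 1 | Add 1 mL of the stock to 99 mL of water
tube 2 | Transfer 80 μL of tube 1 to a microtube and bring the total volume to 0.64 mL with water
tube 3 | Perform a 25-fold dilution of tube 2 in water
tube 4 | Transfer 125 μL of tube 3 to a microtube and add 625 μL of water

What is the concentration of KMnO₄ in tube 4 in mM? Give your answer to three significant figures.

Step 1: 1 mL + 99 mL = 100 mL total → factor 100/1 = 100
Step 2: 80 μL brought to 0.64 mL → factor 640/80 = 8
Step 3: 25-fold → factor 25
Step 4: 125 μL + 625 μL = 750 μL total → factor 750/125 = 6
Overall dilution factor = 100 × 8 × 25 × 6 = 1.2 × 10^5
Final = 0.250 M / 1.2 × 10^5 = 2.083 × 10^-6 M = 0.00208 mM

0.00208 mM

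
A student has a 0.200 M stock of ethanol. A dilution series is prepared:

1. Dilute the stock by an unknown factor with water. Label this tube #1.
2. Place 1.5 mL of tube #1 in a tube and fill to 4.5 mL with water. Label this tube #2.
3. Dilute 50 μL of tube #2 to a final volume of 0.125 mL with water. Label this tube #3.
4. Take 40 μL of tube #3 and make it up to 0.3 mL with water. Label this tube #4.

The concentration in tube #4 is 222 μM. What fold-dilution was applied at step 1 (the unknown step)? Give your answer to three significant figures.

16.0-fold

Step 1: unknown factor x
Step 2: 1.5 mL brought to 4.5 mL → factor 4.5/1.5 = 3
Step 3: 50 μL brought to 0.125 mL → factor 125/50 = 2.5
Step 4: 40 μL brought to 0.3 mL → factor 300/40 = 7.5
Product of known-step factors = 56.25
Overall factor = 0.200 M / (222 μM) = 900.9
x = 900.9 / 56.25 = 16.0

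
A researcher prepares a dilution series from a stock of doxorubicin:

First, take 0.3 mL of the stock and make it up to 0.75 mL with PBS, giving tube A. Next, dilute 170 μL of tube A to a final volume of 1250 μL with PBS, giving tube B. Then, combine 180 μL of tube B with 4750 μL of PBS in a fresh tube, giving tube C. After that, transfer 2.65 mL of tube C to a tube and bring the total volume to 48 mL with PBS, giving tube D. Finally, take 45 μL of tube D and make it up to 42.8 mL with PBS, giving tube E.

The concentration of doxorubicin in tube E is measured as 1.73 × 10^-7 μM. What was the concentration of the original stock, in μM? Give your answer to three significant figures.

1.50 μM

Step 1: 0.3 mL brought to 0.75 mL → factor 0.75/0.3 = 2.5
Step 2: 170 μL brought to 1250 μL → factor 1250/170 = 7.3529
Step 3: 180 μL + 4750 μL = 4930 μL total → factor 4930/180 = 27.389
Step 4: 2.65 mL brought to 48 mL → factor 48/2.65 = 18.113
Step 5: 45 μL brought to 42.8 mL → factor 42800/45 = 951.11
Overall dilution factor = 2.5 × 7.3529 × 27.389 × 18.113 × 951.11 = 8.6737 × 10^6
Stock = 1.73 × 10^-7 μM × 8.6737 × 10^6 = 1.50 μM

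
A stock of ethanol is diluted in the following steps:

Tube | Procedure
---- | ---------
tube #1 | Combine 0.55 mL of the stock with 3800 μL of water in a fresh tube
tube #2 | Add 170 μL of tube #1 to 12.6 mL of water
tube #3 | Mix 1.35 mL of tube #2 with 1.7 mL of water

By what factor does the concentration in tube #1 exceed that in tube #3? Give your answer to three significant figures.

Step 1: 0.55 mL + 3800 μL = 4.35 mL total → factor 4.35/0.55 = 7.9091
Step 2: 170 μL + 12.6 mL = 12770 μL total → factor 12770/170 = 75.118
Step 3: 1.35 mL + 1.7 mL = 3.05 mL total → factor 3.05/1.35 = 2.2593
Dilution factor to tube #1 = 7.9091; to tube #3 = 1342.3
[tube #1]/[tube #3] = (factor to tube #3)/(factor to tube #1) = 1342.3/7.9091 = 170

170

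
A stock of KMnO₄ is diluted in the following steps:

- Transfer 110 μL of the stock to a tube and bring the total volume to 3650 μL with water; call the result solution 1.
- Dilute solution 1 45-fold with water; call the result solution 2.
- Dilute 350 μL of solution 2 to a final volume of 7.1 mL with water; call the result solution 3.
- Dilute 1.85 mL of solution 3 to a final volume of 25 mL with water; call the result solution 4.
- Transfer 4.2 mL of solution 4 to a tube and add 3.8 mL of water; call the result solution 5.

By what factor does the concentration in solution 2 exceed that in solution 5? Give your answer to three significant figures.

522

Step 1: 110 μL brought to 3650 μL → factor 3650/110 = 33.182
Step 2: 45-fold → factor 45
Step 3: 350 μL brought to 7.1 mL → factor 7100/350 = 20.286
Step 4: 1.85 mL brought to 25 mL → factor 25/1.85 = 13.514
Step 5: 4.2 mL + 3.8 mL = 8 mL total → factor 8/4.2 = 1.9048
Dilution factor to solution 2 = 1493.2; to solution 5 = 7.7967 × 10^5
[solution 2]/[solution 5] = (factor to solution 5)/(factor to solution 2) = 7.7967 × 10^5/1493.2 = 522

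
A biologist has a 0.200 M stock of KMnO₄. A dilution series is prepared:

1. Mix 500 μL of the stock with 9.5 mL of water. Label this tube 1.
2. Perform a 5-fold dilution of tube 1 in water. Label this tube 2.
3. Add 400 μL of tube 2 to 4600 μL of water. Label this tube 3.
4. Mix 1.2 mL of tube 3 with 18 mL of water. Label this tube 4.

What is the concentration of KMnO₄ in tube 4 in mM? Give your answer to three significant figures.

0.0100 mM

Step 1: 500 μL + 9.5 mL = 10000 μL total → factor 10000/500 = 20
Step 2: 5-fold → factor 5
Step 3: 400 μL + 4600 μL = 5000 μL total → factor 5000/400 = 12.5
Step 4: 1.2 mL + 18 mL = 19.2 mL total → factor 19.2/1.2 = 16
Overall dilution factor = 20 × 5 × 12.5 × 16 = 20000
Final = 0.200 M / 20000 = 1.000 × 10^-5 M = 0.0100 mM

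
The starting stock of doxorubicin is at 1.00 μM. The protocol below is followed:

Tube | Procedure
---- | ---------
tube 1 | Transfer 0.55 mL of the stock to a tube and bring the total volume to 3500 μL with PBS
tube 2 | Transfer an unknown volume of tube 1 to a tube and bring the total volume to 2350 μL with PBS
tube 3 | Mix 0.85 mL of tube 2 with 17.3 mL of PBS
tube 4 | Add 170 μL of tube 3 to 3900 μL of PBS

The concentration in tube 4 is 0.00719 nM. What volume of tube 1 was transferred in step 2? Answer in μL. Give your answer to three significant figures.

Step 1: 0.55 mL brought to 3500 μL → factor 3.5/0.55 = 6.3636
Step 2: v brought to 2350 μL → factor = 2350 μL/v
Step 3: 0.85 mL + 17.3 mL = 18.15 mL total → factor 18.15/0.85 = 21.353
Step 4: 170 μL + 3900 μL = 4070 μL total → factor 4070/170 = 23.941
Product of known-step factors = 3253.2
Overall factor = 1.00 μM / (0.00719 nM) = 1.3908 × 10^5
Step-2 factor = 1.3908 × 10^5 / 3253.2 = 42.753
v = 2350 μL / 42.753 = 55.0 μL

55.0 μL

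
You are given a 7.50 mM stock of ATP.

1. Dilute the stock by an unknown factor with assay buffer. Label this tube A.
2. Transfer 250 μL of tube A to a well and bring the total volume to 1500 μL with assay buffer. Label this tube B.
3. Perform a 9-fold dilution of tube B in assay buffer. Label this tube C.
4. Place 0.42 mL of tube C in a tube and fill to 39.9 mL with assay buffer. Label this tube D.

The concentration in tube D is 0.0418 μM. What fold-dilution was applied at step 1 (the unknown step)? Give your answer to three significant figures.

35.0-fold

Step 1: unknown factor x
Step 2: 250 μL brought to 1500 μL → factor 1500/250 = 6
Step 3: 9-fold → factor 9
Step 4: 0.42 mL brought to 39.9 mL → factor 39.9/0.42 = 95
Product of known-step factors = 5130
Overall factor = 7.50 mM / (0.0418 μM) = 1.7943 × 10^5
x = 1.7943 × 10^5 / 5130 = 35.0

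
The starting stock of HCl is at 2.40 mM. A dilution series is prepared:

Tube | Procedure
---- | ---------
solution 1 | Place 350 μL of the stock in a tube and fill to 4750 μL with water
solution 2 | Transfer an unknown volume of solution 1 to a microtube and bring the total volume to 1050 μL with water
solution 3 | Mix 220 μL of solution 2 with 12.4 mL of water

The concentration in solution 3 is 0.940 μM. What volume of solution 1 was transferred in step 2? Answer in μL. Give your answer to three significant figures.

Step 1: 350 μL brought to 4750 μL → factor 4750/350 = 13.571
Step 2: v brought to 1050 μL → factor = 1050 μL/v
Step 3: 220 μL + 12.4 mL = 12620 μL total → factor 12620/220 = 57.364
Product of known-step factors = 778.51
Overall factor = 2.40 mM / (0.940 μM) = 2553.2
Step-2 factor = 2553.2 / 778.51 = 3.2796
v = 1050 μL / 3.2796 = 320 μL

320 μL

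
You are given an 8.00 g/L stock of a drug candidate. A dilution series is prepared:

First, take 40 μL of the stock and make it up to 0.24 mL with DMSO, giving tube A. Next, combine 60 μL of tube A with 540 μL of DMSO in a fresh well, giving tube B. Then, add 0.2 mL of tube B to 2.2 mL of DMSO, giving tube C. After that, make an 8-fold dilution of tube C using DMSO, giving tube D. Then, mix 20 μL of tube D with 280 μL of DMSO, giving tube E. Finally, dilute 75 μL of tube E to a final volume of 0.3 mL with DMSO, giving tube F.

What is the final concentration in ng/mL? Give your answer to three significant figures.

Step 1: 40 μL brought to 0.24 mL → factor 240/40 = 6
Step 2: 60 μL + 540 μL = 600 μL total → factor 600/60 = 10
Step 3: 0.2 mL + 2.2 mL = 2.4 mL total → factor 2.4/0.2 = 12
Step 4: 8-fold → factor 8
Step 5: 20 μL + 280 μL = 300 μL total → factor 300/20 = 15
Step 6: 75 μL brought to 0.3 mL → factor 300/75 = 4
Overall dilution factor = 6 × 10 × 12 × 8 × 15 × 4 = 3.456 × 10^5
Final = 8.00 g/L / 3.456 × 10^5 = 2.315 × 10^-5 g/L = 23.1 ng/mL

23.1 ng/mL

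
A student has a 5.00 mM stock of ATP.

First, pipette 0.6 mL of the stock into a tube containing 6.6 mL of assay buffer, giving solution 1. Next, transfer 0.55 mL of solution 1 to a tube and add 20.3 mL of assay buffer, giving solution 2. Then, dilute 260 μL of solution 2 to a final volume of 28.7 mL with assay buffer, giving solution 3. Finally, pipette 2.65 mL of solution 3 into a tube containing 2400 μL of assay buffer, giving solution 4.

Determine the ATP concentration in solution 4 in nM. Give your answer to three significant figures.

52.3 nM

Step 1: 0.6 mL + 6.6 mL = 7.2 mL total → factor 7.2/0.6 = 12
Step 2: 0.55 mL + 20.3 mL = 20.85 mL total → factor 20.85/0.55 = 37.909
Step 3: 260 μL brought to 28.7 mL → factor 28700/260 = 110.38
Step 4: 2.65 mL + 2400 μL = 5.05 mL total → factor 5.05/2.65 = 1.9057
Overall dilution factor = 12 × 37.909 × 110.38 × 1.9057 = 95693
Final = 5.00 mM / 95693 = 5.225 × 10^-5 mM = 52.3 nM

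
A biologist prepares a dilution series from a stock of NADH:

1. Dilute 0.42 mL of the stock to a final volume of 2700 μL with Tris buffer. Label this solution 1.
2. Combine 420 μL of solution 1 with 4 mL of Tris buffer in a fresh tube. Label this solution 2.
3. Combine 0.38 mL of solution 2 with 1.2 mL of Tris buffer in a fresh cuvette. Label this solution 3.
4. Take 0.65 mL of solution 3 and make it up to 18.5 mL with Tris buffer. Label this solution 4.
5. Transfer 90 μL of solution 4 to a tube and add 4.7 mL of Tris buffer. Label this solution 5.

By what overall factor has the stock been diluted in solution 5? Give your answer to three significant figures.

Step 1: 0.42 mL brought to 2700 μL → factor 2.7/0.42 = 6.4286
Step 2: 420 μL + 4 mL = 4420 μL total → factor 4420/420 = 10.524
Step 3: 0.38 mL + 1.2 mL = 1.58 mL total → factor 1.58/0.38 = 4.1579
Step 4: 0.65 mL brought to 18.5 mL → factor 18.5/0.65 = 28.462
Step 5: 90 μL + 4.7 mL = 4790 μL total → factor 4790/90 = 53.222
Overall dilution factor = 6.4286 × 10.524 × 4.1579 × 28.462 × 53.222 = 4.261 × 10^5

4.26 × 10^5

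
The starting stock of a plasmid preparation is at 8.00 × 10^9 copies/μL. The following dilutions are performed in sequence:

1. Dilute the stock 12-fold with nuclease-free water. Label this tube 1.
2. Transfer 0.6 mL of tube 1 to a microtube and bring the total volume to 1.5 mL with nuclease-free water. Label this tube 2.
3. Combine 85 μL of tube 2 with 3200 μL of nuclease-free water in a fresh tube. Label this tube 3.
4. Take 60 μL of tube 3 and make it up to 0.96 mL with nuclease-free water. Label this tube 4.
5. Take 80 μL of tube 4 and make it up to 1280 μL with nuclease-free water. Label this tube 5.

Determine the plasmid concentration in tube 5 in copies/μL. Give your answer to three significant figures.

Step 1: 12-fold → factor 12
Step 2: 0.6 mL brought to 1.5 mL → factor 1.5/0.6 = 2.5
Step 3: 85 μL + 3200 μL = 3285 μL total → factor 3285/85 = 38.647
Step 4: 60 μL brought to 0.96 mL → factor 960/60 = 16
Step 5: 80 μL brought to 1280 μL → factor 1280/80 = 16
Overall dilution factor = 12 × 2.5 × 38.647 × 16 × 16 = 2.9681 × 10^5
Final = 8.00 × 10^9 copies/μL / 2.9681 × 10^5 = 2.70 × 10^4 copies/μL

2.70 × 10^4 copies/μL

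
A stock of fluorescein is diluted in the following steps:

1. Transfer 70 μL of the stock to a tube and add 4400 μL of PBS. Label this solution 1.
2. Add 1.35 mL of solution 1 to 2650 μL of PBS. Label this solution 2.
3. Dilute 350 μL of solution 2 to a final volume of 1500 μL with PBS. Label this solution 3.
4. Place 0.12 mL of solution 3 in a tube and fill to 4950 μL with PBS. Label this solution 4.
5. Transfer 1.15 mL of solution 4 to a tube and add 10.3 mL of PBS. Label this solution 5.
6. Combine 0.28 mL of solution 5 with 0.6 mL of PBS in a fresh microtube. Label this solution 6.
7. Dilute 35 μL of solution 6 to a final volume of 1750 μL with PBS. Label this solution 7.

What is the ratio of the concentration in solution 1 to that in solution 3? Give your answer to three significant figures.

12.7

Step 1: 70 μL + 4400 μL = 4470 μL total → factor 4470/70 = 63.857
Step 2: 1.35 mL + 2650 μL = 4 mL total → factor 4/1.35 = 2.963
Step 3: 350 μL brought to 1500 μL → factor 1500/350 = 4.2857
Dilution factor to solution 1 = 63.857; to solution 3 = 810.88
[solution 1]/[solution 3] = (factor to solution 3)/(factor to solution 1) = 810.88/63.857 = 12.7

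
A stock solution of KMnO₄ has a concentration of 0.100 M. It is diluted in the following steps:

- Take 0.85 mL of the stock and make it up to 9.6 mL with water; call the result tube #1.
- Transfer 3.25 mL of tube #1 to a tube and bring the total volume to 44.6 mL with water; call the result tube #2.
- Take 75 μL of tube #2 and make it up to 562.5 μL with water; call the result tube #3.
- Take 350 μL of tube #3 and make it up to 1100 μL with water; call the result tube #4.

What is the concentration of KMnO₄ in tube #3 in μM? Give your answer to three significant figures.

86.0 μM

Step 1: 0.85 mL brought to 9.6 mL → factor 9.6/0.85 = 11.294
Step 2: 3.25 mL brought to 44.6 mL → factor 44.6/3.25 = 13.723
Step 3: 75 μL brought to 562.5 μL → factor 562.5/75 = 7.5
Dilution factor through tube #3 = 11.294 × 13.723 × 7.5 = 1162.4
[tube #3] = 0.100 M / 1162.4 = 8.603 × 10^-5 M = 86.0 μM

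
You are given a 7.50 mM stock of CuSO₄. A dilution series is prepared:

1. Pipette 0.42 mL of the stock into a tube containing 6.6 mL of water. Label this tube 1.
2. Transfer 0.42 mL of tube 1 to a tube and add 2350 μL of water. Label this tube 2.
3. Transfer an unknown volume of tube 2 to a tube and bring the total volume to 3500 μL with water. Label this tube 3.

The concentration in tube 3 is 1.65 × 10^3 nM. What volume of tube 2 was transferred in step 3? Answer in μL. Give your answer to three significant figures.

84.9 μL

Step 1: 0.42 mL + 6.6 mL = 7.02 mL total → factor 7.02/0.42 = 16.714
Step 2: 0.42 mL + 2350 μL = 2.77 mL total → factor 2.77/0.42 = 6.5952
Step 3: v brought to 3500 μL → factor = 3500 μL/v
Product of known-step factors = 110.23
Overall factor = 7.50 mM / (1.65 × 10^3 nM) = 4545.5
Step-3 factor = 4545.5 / 110.23 = 41.234
v = 3500 μL / 41.234 = 84.9 μL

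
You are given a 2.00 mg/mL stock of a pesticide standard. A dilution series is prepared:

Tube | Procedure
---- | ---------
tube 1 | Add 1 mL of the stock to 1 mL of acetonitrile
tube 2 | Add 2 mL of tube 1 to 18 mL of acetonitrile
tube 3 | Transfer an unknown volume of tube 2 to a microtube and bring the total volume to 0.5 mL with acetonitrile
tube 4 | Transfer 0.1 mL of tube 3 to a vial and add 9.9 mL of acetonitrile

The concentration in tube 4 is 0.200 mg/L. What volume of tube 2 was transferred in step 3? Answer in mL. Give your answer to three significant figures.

Step 1: 1 mL + 1 mL = 2 mL total → factor 2/1 = 2
Step 2: 2 mL + 18 mL = 20 mL total → factor 20/2 = 10
Step 3: v brought to 0.5 mL → factor = 0.5 mL/v
Step 4: 0.1 mL + 9.9 mL = 10 mL total → factor 10/0.1 = 100
Product of known-step factors = 2000
Overall factor = 2.00 mg/mL / (0.200 mg/L) = 10000
Step-3 factor = 10000 / 2000 = 5
v = 0.5 mL / 5 = 0.100 mL

0.100 mL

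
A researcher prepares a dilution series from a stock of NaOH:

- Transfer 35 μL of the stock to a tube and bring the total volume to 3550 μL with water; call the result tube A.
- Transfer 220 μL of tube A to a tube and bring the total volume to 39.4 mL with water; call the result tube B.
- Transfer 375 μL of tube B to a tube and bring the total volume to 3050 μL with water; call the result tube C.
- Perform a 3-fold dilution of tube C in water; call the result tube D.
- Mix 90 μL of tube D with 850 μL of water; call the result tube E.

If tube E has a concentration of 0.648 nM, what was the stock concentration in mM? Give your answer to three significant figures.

Step 1: 35 μL brought to 3550 μL → factor 3550/35 = 101.43
Step 2: 220 μL brought to 39.4 mL → factor 39400/220 = 179.09
Step 3: 375 μL brought to 3050 μL → factor 3050/375 = 8.1333
Step 4: 3-fold → factor 3
Step 5: 90 μL + 850 μL = 940 μL total → factor 940/90 = 10.444
Overall dilution factor = 101.43 × 179.09 × 8.1333 × 3 × 10.444 = 4.6292 × 10^6
Stock = 0.648 nM × 4.6292 × 10^6 = 3.000 × 10^6 nM = 3.00 mM

3.00 mM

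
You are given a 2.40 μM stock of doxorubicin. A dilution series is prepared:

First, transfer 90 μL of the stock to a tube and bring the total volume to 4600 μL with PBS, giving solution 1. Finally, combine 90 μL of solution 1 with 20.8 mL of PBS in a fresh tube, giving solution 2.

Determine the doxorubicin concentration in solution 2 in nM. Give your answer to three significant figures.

Step 1: 90 μL brought to 4600 μL → factor 4600/90 = 51.111
Step 2: 90 μL + 20.8 mL = 20890 μL total → factor 20890/90 = 232.11
Overall dilution factor = 51.111 × 232.11 = 11863
Final = 2.40 μM / 11863 = 0.0002023 μM = 0.202 nM

0.202 nM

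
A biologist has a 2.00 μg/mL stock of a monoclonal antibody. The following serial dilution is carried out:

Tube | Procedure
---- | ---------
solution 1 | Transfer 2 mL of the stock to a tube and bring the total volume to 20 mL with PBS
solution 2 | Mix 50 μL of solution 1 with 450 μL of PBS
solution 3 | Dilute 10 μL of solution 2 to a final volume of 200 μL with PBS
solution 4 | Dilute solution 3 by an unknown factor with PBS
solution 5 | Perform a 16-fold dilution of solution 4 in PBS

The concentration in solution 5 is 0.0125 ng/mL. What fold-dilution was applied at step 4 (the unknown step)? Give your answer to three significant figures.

5.00-fold

Step 1: 2 mL brought to 20 mL → factor 20/2 = 10
Step 2: 50 μL + 450 μL = 500 μL total → factor 500/50 = 10
Step 3: 10 μL brought to 200 μL → factor 200/10 = 20
Step 4: unknown factor x
Step 5: 16-fold → factor 16
Product of known-step factors = 32000
Overall factor = 2.00 μg/mL / (0.0125 ng/mL) = 1.6 × 10^5
x = 1.6 × 10^5 / 32000 = 5.00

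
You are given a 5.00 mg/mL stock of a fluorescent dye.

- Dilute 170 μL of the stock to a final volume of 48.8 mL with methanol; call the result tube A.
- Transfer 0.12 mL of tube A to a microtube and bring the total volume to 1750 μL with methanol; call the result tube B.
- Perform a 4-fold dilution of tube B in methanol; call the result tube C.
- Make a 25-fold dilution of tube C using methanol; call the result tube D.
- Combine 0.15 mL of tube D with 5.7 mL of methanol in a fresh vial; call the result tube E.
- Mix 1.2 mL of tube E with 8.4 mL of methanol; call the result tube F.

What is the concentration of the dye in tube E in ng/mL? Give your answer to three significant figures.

Step 1: 170 μL brought to 48.8 mL → factor 48800/170 = 287.06
Step 2: 0.12 mL brought to 1750 μL → factor 1.75/0.12 = 14.583
Step 3: 4-fold → factor 4
Step 4: 25-fold → factor 25
Step 5: 0.15 mL + 5.7 mL = 5.85 mL total → factor 5.85/0.15 = 39
Dilution factor through tube E = 287.06 × 14.583 × 4 × 25 × 39 = 1.6326 × 10^7
[tube E] = 5.00 mg/mL / 1.6326 × 10^7 = 3.063 × 10^-7 mg/mL = 0.306 ng/mL

0.306 ng/mL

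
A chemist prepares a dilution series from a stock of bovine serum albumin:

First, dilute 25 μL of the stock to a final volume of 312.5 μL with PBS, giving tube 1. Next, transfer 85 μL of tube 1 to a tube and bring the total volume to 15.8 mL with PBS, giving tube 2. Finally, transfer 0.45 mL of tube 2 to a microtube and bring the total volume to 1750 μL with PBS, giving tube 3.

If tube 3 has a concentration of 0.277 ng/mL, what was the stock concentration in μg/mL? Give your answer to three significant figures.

Step 1: 25 μL brought to 312.5 μL → factor 312.5/25 = 12.5
Step 2: 85 μL brought to 15.8 mL → factor 15800/85 = 185.88
Step 3: 0.45 mL brought to 1750 μL → factor 1.75/0.45 = 3.8889
Overall dilution factor = 12.5 × 185.88 × 3.8889 = 9035.9
Stock = 0.277 ng/mL × 9035.9 = 2503 ng/mL = 2.50 μg/mL

2.50 μg/mL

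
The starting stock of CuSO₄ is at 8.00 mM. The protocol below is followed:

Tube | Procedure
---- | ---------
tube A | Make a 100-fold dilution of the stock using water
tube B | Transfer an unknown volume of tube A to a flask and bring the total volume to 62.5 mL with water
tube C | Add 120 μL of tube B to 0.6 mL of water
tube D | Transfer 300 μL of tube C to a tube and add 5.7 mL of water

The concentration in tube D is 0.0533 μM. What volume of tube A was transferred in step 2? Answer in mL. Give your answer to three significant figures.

Step 1: 100-fold → factor 100
Step 2: v brought to 62.5 mL → factor = 62.5 mL/v
Step 3: 120 μL + 0.6 mL = 720 μL total → factor 720/120 = 6
Step 4: 300 μL + 5.7 mL = 6000 μL total → factor 6000/300 = 20
Product of known-step factors = 12000
Overall factor = 8.00 mM / (0.0533 μM) = 1.5009 × 10^5
Step-2 factor = 1.5009 × 10^5 / 12000 = 12.508
v = 62.5 mL / 12.508 = 5.00 mL

5.00 mL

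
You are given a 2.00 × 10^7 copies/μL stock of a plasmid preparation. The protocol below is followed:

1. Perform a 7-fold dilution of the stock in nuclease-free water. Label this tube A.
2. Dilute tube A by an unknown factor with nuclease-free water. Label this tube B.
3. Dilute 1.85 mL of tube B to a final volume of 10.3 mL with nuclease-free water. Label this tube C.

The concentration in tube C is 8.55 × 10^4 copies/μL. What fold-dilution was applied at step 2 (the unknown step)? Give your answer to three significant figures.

Step 1: 7-fold → factor 7
Step 2: unknown factor x
Step 3: 1.85 mL brought to 10.3 mL → factor 10.3/1.85 = 5.5676
Product of known-step factors = 38.973
Overall factor = 2.00 × 10^7 copies/μL / (8.55 × 10^4 copies/μL) = 233.92
x = 233.92 / 38.973 = 6.00

6.00-fold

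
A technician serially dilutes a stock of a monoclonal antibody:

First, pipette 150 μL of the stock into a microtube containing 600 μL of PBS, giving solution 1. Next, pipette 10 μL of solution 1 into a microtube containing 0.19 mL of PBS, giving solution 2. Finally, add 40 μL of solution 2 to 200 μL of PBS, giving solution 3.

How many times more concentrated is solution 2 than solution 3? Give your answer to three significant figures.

6.00

Step 1: 150 μL + 600 μL = 750 μL total → factor 750/150 = 5
Step 2: 10 μL + 0.19 mL = 200 μL total → factor 200/10 = 20
Step 3: 40 μL + 200 μL = 240 μL total → factor 240/40 = 6
Dilution factor to solution 2 = 100; to solution 3 = 600
[solution 2]/[solution 3] = (factor to solution 3)/(factor to solution 2) = 600/100 = 6.00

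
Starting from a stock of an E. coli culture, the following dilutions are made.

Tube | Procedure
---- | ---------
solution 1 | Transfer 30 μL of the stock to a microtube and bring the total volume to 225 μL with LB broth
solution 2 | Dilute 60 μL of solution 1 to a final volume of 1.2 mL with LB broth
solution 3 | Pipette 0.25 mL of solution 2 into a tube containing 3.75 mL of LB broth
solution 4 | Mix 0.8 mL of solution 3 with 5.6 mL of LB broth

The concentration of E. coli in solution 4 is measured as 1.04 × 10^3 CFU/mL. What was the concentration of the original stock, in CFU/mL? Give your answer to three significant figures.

2.00 × 10^7 CFU/mL

Step 1: 30 μL brought to 225 μL → factor 225/30 = 7.5
Step 2: 60 μL brought to 1.2 mL → factor 1200/60 = 20
Step 3: 0.25 mL + 3.75 mL = 4 mL total → factor 4/0.25 = 16
Step 4: 0.8 mL + 5.6 mL = 6.4 mL total → factor 6.4/0.8 = 8
Overall dilution factor = 7.5 × 20 × 16 × 8 = 19200
Stock = 1.04 × 10^3 CFU/mL × 19200 = 2.00 × 10^7 CFU/mL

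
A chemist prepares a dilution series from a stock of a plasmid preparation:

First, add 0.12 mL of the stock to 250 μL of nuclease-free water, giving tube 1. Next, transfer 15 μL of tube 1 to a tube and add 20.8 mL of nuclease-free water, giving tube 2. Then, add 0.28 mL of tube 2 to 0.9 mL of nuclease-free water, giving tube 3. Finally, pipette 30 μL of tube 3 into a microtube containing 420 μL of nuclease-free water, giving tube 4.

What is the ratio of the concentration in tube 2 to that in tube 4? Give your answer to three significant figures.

63.2

Step 1: 0.12 mL + 250 μL = 0.37 mL total → factor 0.37/0.12 = 3.0833
Step 2: 15 μL + 20.8 mL = 20815 μL total → factor 20815/15 = 1387.7
Step 3: 0.28 mL + 0.9 mL = 1.18 mL total → factor 1.18/0.28 = 4.2143
Step 4: 30 μL + 420 μL = 450 μL total → factor 450/30 = 15
Dilution factor to tube 2 = 4278.6; to tube 4 = 2.7047 × 10^5
[tube 2]/[tube 4] = (factor to tube 4)/(factor to tube 2) = 2.7047 × 10^5/4278.6 = 63.2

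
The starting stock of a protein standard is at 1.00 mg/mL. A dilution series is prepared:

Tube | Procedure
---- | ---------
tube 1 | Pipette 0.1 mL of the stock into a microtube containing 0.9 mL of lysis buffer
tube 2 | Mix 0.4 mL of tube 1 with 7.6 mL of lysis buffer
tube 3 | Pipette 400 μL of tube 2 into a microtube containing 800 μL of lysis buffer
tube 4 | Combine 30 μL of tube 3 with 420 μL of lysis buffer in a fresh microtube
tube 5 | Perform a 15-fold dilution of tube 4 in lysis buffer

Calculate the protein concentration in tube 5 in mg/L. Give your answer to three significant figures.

Step 1: 0.1 mL + 0.9 mL = 1 mL total → factor 1/0.1 = 10
Step 2: 0.4 mL + 7.6 mL = 8 mL total → factor 8/0.4 = 20
Step 3: 400 μL + 800 μL = 1200 μL total → factor 1200/400 = 3
Step 4: 30 μL + 420 μL = 450 μL total → factor 450/30 = 15
Step 5: 15-fold → factor 15
Dilution factor through tube 5 = 10 × 20 × 3 × 15 × 15 = 1.35 × 10^5
[tube 5] = 1.00 mg/mL / 1.35 × 10^5 = 7.407 × 10^-6 mg/mL = 0.00741 mg/L

0.00741 mg/L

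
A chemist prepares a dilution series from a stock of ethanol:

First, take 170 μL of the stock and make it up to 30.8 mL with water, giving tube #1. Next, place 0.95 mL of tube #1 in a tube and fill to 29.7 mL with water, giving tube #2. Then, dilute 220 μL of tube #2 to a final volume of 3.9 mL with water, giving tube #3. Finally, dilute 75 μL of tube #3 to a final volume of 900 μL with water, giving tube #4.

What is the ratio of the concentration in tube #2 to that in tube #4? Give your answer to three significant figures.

213

Step 1: 170 μL brought to 30.8 mL → factor 30800/170 = 181.18
Step 2: 0.95 mL brought to 29.7 mL → factor 29.7/0.95 = 31.263
Step 3: 220 μL brought to 3.9 mL → factor 3900/220 = 17.727
Step 4: 75 μL brought to 900 μL → factor 900/75 = 12
Dilution factor to tube #2 = 5664.1; to tube #4 = 1.2049 × 10^6
[tube #2]/[tube #4] = (factor to tube #4)/(factor to tube #2) = 1.2049 × 10^6/5664.1 = 213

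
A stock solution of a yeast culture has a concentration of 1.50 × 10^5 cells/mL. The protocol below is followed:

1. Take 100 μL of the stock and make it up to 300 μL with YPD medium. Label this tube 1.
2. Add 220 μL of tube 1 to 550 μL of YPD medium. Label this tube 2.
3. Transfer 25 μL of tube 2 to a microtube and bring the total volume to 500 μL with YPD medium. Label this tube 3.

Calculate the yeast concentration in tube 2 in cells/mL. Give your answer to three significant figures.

1.43 × 10^4 cells/mL

Step 1: 100 μL brought to 300 μL → factor 300/100 = 3
Step 2: 220 μL + 550 μL = 770 μL total → factor 770/220 = 3.5
Dilution factor through tube 2 = 3 × 3.5 = 10.5
[tube 2] = 1.50 × 10^5 cells/mL / 10.5 = 1.43 × 10^4 cells/mL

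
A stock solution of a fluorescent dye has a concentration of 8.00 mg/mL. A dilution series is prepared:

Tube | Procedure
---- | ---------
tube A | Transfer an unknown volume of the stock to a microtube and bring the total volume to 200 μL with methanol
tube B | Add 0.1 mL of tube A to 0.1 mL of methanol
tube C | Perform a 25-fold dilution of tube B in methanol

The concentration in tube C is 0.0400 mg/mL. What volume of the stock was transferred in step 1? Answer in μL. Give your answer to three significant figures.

Step 1: v brought to 200 μL → factor = 200 μL/v
Step 2: 0.1 mL + 0.1 mL = 0.2 mL total → factor 0.2/0.1 = 2
Step 3: 25-fold → factor 25
Product of known-step factors = 50
Overall factor = 8.00 mg/mL / (0.0400 mg/mL) = 200
Step-1 factor = 200 / 50 = 4
v = 200 μL / 4 = 50.0 μL

50.0 μL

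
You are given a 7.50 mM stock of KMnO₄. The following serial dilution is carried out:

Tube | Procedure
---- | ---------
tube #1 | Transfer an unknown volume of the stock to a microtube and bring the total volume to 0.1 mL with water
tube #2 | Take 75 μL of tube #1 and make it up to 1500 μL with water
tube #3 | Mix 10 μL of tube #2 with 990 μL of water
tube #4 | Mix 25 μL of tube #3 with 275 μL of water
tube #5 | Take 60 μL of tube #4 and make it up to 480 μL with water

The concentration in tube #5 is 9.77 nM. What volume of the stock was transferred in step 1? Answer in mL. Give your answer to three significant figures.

Step 1: v brought to 0.1 mL → factor = 0.1 mL/v
Step 2: 75 μL brought to 1500 μL → factor 1500/75 = 20
Step 3: 10 μL + 990 μL = 1000 μL total → factor 1000/10 = 100
Step 4: 25 μL + 275 μL = 300 μL total → factor 300/25 = 12
Step 5: 60 μL brought to 480 μL → factor 480/60 = 8
Product of known-step factors = 1.92 × 10^5
Overall factor = 7.50 mM / (9.77 nM) = 7.6766 × 10^5
Step-1 factor = 7.6766 × 10^5 / 1.92 × 10^5 = 3.9982
v = 0.1 mL / 3.9982 = 0.0250 mL

0.0250 mL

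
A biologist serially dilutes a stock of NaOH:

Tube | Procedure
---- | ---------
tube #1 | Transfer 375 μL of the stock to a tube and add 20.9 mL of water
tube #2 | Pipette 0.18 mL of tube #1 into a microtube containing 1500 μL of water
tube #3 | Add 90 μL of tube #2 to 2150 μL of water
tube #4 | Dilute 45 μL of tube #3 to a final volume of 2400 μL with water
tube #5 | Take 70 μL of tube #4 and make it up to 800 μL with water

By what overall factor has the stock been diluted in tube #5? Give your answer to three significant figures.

Step 1: 375 μL + 20.9 mL = 21275 μL total → factor 21275/375 = 56.733
Step 2: 0.18 mL + 1500 μL = 1.68 mL total → factor 1.68/0.18 = 9.3333
Step 3: 90 μL + 2150 μL = 2240 μL total → factor 2240/90 = 24.889
Step 4: 45 μL brought to 2400 μL → factor 2400/45 = 53.333
Step 5: 70 μL brought to 800 μL → factor 800/70 = 11.429
Overall dilution factor = 56.733 × 9.3333 × 24.889 × 53.333 × 11.429 = 8.0329 × 10^6

8.03 × 10^6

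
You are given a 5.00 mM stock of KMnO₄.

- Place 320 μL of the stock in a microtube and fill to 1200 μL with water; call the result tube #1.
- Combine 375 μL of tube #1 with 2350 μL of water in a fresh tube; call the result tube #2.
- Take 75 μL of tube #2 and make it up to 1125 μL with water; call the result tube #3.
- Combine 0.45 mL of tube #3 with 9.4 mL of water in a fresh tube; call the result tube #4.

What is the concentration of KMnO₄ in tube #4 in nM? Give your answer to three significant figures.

Step 1: 320 μL brought to 1200 μL → factor 1200/320 = 3.75
Step 2: 375 μL + 2350 μL = 2725 μL total → factor 2725/375 = 7.2667
Step 3: 75 μL brought to 1125 μL → factor 1125/75 = 15
Step 4: 0.45 mL + 9.4 mL = 9.85 mL total → factor 9.85/0.45 = 21.889
Dilution factor through tube #4 = 3.75 × 7.2667 × 15 × 21.889 = 8947.1
[tube #4] = 5.00 mM / 8947.1 = 0.0005588 mM = 559 nM

559 nM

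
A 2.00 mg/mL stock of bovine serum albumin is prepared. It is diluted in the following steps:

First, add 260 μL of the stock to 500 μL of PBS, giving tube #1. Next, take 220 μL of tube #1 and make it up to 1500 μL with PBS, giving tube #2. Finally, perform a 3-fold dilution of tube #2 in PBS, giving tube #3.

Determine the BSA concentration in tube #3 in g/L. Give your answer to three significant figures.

0.0335 g/L

Step 1: 260 μL + 500 μL = 760 μL total → factor 760/260 = 2.9231
Step 2: 220 μL brought to 1500 μL → factor 1500/220 = 6.8182
Step 3: 3-fold → factor 3
Overall dilution factor = 2.9231 × 6.8182 × 3 = 59.79
Final = 2.00 mg/mL / 59.79 = 0.03345 mg/mL = 0.0335 g/L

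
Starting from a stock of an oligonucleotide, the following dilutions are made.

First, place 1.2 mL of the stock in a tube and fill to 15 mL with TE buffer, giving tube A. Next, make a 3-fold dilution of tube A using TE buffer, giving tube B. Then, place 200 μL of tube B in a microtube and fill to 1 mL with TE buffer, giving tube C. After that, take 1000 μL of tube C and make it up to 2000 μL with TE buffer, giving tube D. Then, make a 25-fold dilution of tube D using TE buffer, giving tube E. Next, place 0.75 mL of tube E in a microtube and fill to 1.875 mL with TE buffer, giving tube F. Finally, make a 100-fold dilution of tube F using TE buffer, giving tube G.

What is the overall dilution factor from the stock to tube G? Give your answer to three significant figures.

Step 1: 1.2 mL brought to 15 mL → factor 15/1.2 = 12.5
Step 2: 3-fold → factor 3
Step 3: 200 μL brought to 1 mL → factor 1000/200 = 5
Step 4: 1000 μL brought to 2000 μL → factor 2000/1000 = 2
Step 5: 25-fold → factor 25
Step 6: 0.75 mL brought to 1.875 mL → factor 1.875/0.75 = 2.5
Step 7: 100-fold → factor 100
Overall dilution factor = 12.5 × 3 × 5 × 2 × 25 × 2.5 × 100 = 2.3438 × 10^6

2.34 × 10^6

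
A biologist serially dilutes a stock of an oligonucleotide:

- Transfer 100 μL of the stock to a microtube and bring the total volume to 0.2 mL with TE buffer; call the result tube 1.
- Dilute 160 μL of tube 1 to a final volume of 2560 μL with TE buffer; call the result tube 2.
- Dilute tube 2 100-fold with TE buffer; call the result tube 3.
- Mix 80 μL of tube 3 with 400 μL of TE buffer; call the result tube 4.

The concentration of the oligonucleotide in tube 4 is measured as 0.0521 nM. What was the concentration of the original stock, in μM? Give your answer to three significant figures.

Step 1: 100 μL brought to 0.2 mL → factor 200/100 = 2
Step 2: 160 μL brought to 2560 μL → factor 2560/160 = 16
Step 3: 100-fold → factor 100
Step 4: 80 μL + 400 μL = 480 μL total → factor 480/80 = 6
Overall dilution factor = 2 × 16 × 100 × 6 = 19200
Stock = 0.0521 nM × 19200 = 1000 nM = 1.00 μM

1.00 μM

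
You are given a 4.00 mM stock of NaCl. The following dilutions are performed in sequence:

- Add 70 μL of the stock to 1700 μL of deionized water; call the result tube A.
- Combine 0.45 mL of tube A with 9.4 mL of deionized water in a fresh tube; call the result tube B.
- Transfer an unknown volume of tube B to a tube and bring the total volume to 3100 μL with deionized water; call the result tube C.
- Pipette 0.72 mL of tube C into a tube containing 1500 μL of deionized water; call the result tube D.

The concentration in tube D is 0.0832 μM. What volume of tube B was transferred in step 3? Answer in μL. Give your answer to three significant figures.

Step 1: 70 μL + 1700 μL = 1770 μL total → factor 1770/70 = 25.286
Step 2: 0.45 mL + 9.4 mL = 9.85 mL total → factor 9.85/0.45 = 21.889
Step 3: v brought to 3100 μL → factor = 3100 μL/v
Step 4: 0.72 mL + 1500 μL = 2.22 mL total → factor 2.22/0.72 = 3.0833
Product of known-step factors = 1706.6
Overall factor = 4.00 mM / (0.0832 μM) = 48077
Step-3 factor = 48077 / 1706.6 = 28.172
v = 3100 μL / 28.172 = 110 μL

110 μL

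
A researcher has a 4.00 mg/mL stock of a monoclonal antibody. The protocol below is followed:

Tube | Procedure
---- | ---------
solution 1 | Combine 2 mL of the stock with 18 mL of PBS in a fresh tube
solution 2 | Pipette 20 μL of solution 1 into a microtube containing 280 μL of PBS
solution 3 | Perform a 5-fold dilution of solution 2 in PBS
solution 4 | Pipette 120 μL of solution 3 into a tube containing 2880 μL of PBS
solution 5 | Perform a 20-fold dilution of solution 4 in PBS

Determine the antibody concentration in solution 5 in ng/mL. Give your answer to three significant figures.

Step 1: 2 mL + 18 mL = 20 mL total → factor 20/2 = 10
Step 2: 20 μL + 280 μL = 300 μL total → factor 300/20 = 15
Step 3: 5-fold → factor 5
Step 4: 120 μL + 2880 μL = 3000 μL total → factor 3000/120 = 25
Step 5: 20-fold → factor 20
Overall dilution factor = 10 × 15 × 5 × 25 × 20 = 3.75 × 10^5
Final = 4.00 mg/mL / 3.75 × 10^5 = 1.067 × 10^-5 mg/mL = 10.7 ng/mL

10.7 ng/mL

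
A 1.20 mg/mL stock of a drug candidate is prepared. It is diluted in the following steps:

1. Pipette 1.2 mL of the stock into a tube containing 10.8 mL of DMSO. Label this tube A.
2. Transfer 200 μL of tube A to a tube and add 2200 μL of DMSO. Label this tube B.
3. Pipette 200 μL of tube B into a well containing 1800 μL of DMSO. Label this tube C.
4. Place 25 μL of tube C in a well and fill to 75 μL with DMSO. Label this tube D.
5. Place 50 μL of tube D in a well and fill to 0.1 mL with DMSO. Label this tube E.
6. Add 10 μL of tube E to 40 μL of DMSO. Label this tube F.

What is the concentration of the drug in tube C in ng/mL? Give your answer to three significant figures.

Step 1: 1.2 mL + 10.8 mL = 12 mL total → factor 12/1.2 = 10
Step 2: 200 μL + 2200 μL = 2400 μL total → factor 2400/200 = 12
Step 3: 200 μL + 1800 μL = 2000 μL total → factor 2000/200 = 10
Dilution factor through tube C = 10 × 12 × 10 = 1200
[tube C] = 1.20 mg/mL / 1200 = 0.001000 mg/mL = 1.00 × 10^3 ng/mL

1.00 × 10^3 ng/mL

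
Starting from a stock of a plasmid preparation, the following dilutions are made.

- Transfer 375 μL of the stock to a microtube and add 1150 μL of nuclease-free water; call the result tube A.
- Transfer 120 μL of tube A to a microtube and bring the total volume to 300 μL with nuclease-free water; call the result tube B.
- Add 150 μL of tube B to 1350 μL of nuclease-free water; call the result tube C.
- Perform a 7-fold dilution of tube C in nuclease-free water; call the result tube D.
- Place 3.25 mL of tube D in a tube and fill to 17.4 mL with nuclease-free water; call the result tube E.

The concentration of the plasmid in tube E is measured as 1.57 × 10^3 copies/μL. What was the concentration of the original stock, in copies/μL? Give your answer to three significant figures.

Step 1: 375 μL + 1150 μL = 1525 μL total → factor 1525/375 = 4.0667
Step 2: 120 μL brought to 300 μL → factor 300/120 = 2.5
Step 3: 150 μL + 1350 μL = 1500 μL total → factor 1500/150 = 10
Step 4: 7-fold → factor 7
Step 5: 3.25 mL brought to 17.4 mL → factor 17.4/3.25 = 5.3538
Overall dilution factor = 4.0667 × 2.5 × 10 × 7 × 5.3538 = 3810.2
Stock = 1.57 × 10^3 copies/μL × 3810.2 = 5.98 × 10^6 copies/μL

5.98 × 10^6 copies/μL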